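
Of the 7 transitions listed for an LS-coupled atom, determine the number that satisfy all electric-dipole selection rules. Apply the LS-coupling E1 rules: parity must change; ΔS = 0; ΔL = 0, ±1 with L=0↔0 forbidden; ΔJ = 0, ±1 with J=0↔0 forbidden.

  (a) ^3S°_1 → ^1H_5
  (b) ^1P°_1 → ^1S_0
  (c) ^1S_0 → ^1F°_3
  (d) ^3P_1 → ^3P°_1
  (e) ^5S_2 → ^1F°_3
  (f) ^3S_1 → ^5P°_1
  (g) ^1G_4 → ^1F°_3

3

(a) forbidden (ΔS, ΔL, ΔJ fail)
(b) allowed
(c) forbidden (ΔL, ΔJ fail)
(d) allowed
(e) forbidden (ΔS, ΔL fail)
(f) forbidden (ΔS fails)
(g) allowed
Total allowed: 3 of 7.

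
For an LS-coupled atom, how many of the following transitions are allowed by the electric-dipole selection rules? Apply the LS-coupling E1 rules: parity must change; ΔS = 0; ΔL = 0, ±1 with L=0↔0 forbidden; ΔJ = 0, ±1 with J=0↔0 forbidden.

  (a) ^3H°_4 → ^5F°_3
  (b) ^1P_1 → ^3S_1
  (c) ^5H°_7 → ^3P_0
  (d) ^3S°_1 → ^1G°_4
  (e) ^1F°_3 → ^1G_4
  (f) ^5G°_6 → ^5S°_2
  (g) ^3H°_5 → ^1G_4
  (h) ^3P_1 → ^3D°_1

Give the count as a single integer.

2

(a) forbidden (parity, ΔS, ΔL fail)
(b) forbidden (parity, ΔS fail)
(c) forbidden (ΔS, ΔL, ΔJ fail)
(d) forbidden (parity, ΔS, ΔL, ΔJ fail)
(e) allowed
(f) forbidden (parity, ΔL, ΔJ fail)
(g) forbidden (ΔS fails)
(h) allowed
Total allowed: 2 of 8.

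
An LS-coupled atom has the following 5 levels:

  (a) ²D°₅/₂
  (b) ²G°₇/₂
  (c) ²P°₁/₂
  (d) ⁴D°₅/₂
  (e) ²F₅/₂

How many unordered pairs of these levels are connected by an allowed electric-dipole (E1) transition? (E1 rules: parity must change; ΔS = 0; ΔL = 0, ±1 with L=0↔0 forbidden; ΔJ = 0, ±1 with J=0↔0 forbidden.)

2

(a)–(b): forbidden (parity, ΔL).
(a)–(c): forbidden (parity, ΔJ).
(a)–(d): forbidden (parity, ΔS).
(a)–(e): allowed.
(b)–(c): forbidden (parity, ΔL, ΔJ).
(b)–(d): forbidden (parity, ΔS, ΔL).
(b)–(e): allowed.
(c)–(d): forbidden (parity, ΔS, ΔJ).
(c)–(e): forbidden (ΔL, ΔJ).
(d)–(e): forbidden (ΔS).
Allowed pairs: 2 of 10.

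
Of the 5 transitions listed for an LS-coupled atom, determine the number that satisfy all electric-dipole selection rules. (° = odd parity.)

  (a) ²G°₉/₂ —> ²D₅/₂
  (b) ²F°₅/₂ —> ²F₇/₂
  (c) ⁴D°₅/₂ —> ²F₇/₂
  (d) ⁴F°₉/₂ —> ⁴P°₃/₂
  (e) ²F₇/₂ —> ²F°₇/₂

2

(a) forbidden (ΔL, ΔJ fail)
(b) allowed
(c) forbidden (ΔS fails)
(d) forbidden (parity, ΔL, ΔJ fail)
(e) allowed
Total allowed: 2 of 5.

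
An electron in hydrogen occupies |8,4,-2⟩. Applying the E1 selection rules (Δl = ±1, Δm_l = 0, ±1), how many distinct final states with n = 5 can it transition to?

E1 requires Δl = ±1, so l_f ∈ {3, 5}; with 0 ≤ l_f ≤ n_f−1 = 4, the allowed l_f values are {3}.
For l_f = 3: m_f ∈ {m_i−1, m_i, m_i+1} ∩ [−3, 3] = {-3, -2, -1} → 3 states.
Total: 3.

3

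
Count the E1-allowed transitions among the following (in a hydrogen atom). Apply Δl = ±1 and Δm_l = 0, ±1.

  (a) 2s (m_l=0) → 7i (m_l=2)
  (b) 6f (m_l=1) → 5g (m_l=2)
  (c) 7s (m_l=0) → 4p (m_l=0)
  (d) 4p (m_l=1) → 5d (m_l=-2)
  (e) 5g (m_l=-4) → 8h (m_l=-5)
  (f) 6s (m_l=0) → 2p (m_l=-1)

4

(a) forbidden — Δl = +6 (E1 requires Δl = ±1); Δm_l = +2 (E1 requires Δm_l = 0, ±1)
(b) allowed
(c) allowed
(d) forbidden — Δm_l = -3 (E1 requires Δm_l = 0, ±1)
(e) allowed
(f) allowed
Total allowed: 4 of 6.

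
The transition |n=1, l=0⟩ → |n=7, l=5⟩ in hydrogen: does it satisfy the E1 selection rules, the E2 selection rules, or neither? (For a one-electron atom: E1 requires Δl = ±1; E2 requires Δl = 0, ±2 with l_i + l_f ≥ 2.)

Δl = 5 − 0 = +5; l_i + l_f = 5.
E1 (Δl = ±1): not satisfied.
E2 (Δl = 0,±2, l_i+l_f ≥ 2): not satisfied.

neither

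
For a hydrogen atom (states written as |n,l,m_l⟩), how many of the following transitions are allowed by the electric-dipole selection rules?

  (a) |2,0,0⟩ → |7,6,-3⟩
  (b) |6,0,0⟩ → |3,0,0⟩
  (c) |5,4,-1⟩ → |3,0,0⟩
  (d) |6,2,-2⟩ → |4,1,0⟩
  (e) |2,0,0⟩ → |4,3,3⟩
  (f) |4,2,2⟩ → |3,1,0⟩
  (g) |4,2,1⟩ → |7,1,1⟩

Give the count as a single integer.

1

(a) forbidden — Δl = +6 (E1 requires Δl = ±1); Δm_l = -3 (E1 requires Δm_l = 0, ±1)
(b) forbidden — Δl = +0 (E1 requires Δl = ±1)
(c) forbidden — Δl = -4 (E1 requires Δl = ±1)
(d) forbidden — Δm_l = +2 (E1 requires Δm_l = 0, ±1)
(e) forbidden — Δl = +3 (E1 requires Δl = ±1); Δm_l = +3 (E1 requires Δm_l = 0, ±1)
(f) forbidden — Δm_l = -2 (E1 requires Δm_l = 0, ±1)
(g) allowed
Total allowed: 1 of 7.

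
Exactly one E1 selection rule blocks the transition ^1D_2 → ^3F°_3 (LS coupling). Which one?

the ΔS = 0 rule

Parity must change: even → odd — satisfied.
ΔS = 0: S: 0 → 1 — violated.
ΔL = 0, ±1 (not L=0↔0): L: 2 → 3, ΔL = +1 — satisfied.
ΔJ = 0, ±1 (not J=0↔0): J: 2 → 3, ΔJ = +1 — satisfied.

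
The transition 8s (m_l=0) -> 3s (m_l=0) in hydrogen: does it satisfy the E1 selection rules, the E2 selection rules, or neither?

Δl = 0 − 0 = +0; l_i + l_f = 0.
Δm_l = +0.
E1 (Δl = ±1, |Δm_l| ≤ 1): not satisfied.
E2 (Δl = 0,±2, l_i+l_f ≥ 2, |Δm_l| ≤ 2): not satisfied.

neither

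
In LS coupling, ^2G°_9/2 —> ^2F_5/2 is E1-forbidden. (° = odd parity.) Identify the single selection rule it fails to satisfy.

the ΔJ = 0, ±1 rule

Initial level: S=1/2, L=4, J=9/2, parity odd. Final level: S=1/2, L=3, J=5/2, parity even.
Parity must change: odd → even — passes.
ΔS = 0: S: 1/2 → 1/2 — passes.
ΔL = 0, ±1 (not L=0↔0): L: 4 → 3, ΔL = -1 — passes.
ΔJ = 0, ±1 (not J=0↔0): J: 9/2 → 5/2, ΔJ = -2 — fails.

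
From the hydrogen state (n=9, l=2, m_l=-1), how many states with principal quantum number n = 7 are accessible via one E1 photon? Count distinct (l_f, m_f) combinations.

5

E1 requires Δl = ±1, so l_f ∈ {1, 3}; with 0 ≤ l_f ≤ n_f−1 = 6, the allowed l_f values are {1, 3}.
For l_f = 1: m_f ∈ {m_i−1, m_i, m_i+1} ∩ [−1, 1] = {-1, 0} → 2 states.
For l_f = 3: m_f ∈ {m_i−1, m_i, m_i+1} ∩ [−3, 3] = {-2, -1, 0} → 3 states.
Total: 5.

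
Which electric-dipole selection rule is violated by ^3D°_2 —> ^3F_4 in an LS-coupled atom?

the ΔJ = 0, ±1 rule

Initial level: S=1, L=2, J=2, parity odd. Final level: S=1, L=3, J=4, parity even.
Parity must change: odd → even — ok.
ΔS = 0: S: 1 → 1 — ok.
ΔJ = 0, ±1 (not J=0↔0): J: 2 → 4, ΔJ = +2 — fails.
ΔL = 0, ±1 (not L=0↔0): L: 2 → 3, ΔL = +1 — ok.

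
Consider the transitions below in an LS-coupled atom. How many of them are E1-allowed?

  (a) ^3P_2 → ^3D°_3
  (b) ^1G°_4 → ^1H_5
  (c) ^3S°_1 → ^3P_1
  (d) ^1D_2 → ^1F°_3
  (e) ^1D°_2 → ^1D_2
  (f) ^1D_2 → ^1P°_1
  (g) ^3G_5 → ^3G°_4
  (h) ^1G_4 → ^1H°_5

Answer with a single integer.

(a) allowed
(b) allowed
(c) allowed
(d) allowed
(e) allowed
(f) allowed
(g) allowed
(h) allowed
Total allowed: 8 of 8.

8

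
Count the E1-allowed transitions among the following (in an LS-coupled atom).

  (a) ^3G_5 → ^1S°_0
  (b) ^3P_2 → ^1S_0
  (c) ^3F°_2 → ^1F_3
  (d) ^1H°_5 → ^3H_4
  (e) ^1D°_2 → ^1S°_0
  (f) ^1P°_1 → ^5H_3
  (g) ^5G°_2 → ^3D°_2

(a) forbidden (ΔS, ΔL, ΔJ fail)
(b) forbidden (parity, ΔS, ΔJ fail)
(c) forbidden (ΔS fails)
(d) forbidden (ΔS fails)
(e) forbidden (parity, ΔL, ΔJ fail)
(f) forbidden (ΔS, ΔL, ΔJ fail)
(g) forbidden (parity, ΔS, ΔL fail)
Total allowed: 0 of 7.

0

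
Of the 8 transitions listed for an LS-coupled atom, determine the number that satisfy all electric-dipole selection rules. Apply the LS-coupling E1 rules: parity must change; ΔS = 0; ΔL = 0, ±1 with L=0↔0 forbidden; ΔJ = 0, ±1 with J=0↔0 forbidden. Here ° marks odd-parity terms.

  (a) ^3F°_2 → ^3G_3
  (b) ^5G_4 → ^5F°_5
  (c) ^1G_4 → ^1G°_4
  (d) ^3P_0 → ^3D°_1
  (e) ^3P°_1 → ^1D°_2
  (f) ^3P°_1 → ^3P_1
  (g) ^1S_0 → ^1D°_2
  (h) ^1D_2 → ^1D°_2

(a) allowed
(b) allowed
(c) allowed
(d) allowed
(e) forbidden (parity, ΔS fail)
(f) allowed
(g) forbidden (ΔL, ΔJ fail)
(h) allowed
Total allowed: 6 of 8.

6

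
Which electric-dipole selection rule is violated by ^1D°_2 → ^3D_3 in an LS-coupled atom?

Initial level: S=0, L=2, J=2, parity odd. Final level: S=1, L=2, J=3, parity even.
Parity must change: odd → even — ok.
ΔS = 0: S: 0 → 1 — fails.
ΔL = 0, ±1 (not L=0↔0): L: 2 → 2, ΔL = +0 — ok.
ΔJ = 0, ±1 (not J=0↔0): J: 2 → 3, ΔJ = +1 — ok.

the ΔS = 0 rule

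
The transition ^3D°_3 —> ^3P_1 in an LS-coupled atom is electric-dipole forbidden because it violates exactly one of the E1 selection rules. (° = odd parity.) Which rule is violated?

Parity must change: odd → even — ✓.
ΔS = 0: S: 1 → 1 — ✓.
ΔL = 0, ±1 (not L=0↔0): L: 2 → 1, ΔL = -1 — ✓.
ΔJ = 0, ±1 (not J=0↔0): J: 3 → 1, ΔJ = -2 — ✗.

the ΔJ = 0, ±1 rule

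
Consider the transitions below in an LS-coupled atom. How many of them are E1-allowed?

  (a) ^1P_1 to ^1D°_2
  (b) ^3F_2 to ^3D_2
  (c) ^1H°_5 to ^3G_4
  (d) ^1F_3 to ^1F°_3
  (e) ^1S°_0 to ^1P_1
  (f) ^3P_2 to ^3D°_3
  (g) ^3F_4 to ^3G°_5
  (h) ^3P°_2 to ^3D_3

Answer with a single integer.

(a) allowed
(b) forbidden (parity fails)
(c) forbidden (ΔS fails)
(d) allowed
(e) allowed
(f) allowed
(g) allowed
(h) allowed
Total allowed: 6 of 8.

6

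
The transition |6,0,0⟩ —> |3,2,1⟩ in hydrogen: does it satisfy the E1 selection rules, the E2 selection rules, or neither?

Δl = 2 − 0 = +2; l_i + l_f = 2.
Δm_l = +1.
E1 (Δl = ±1, |Δm_l| ≤ 1): not satisfied.
E2 (Δl = 0,±2, l_i+l_f ≥ 2, |Δm_l| ≤ 2): satisfied.

E2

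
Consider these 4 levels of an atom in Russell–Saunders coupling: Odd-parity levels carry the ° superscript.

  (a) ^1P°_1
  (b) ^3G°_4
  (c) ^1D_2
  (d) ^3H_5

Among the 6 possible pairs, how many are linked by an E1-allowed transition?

(a)–(b): forbidden (parity, ΔS, ΔL, ΔJ).
(a)–(c): allowed.
(a)–(d): forbidden (ΔS, ΔL, ΔJ).
(b)–(c): forbidden (ΔS, ΔL, ΔJ).
(b)–(d): allowed.
(c)–(d): forbidden (parity, ΔS, ΔL, ΔJ).
Allowed pairs: 2 of 6.

2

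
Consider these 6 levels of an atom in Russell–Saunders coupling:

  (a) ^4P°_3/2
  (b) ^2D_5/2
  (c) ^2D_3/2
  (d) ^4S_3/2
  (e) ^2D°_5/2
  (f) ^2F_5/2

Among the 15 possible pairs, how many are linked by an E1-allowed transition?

4

(a)–(b): forbidden (ΔS).
(a)–(c): forbidden (ΔS).
(a)–(d): allowed.
(a)–(e): forbidden (parity, ΔS).
(a)–(f): forbidden (ΔS, ΔL).
(b)–(c): forbidden (parity).
(b)–(d): forbidden (parity, ΔS, ΔL).
(b)–(e): allowed.
(b)–(f): forbidden (parity).
(c)–(d): forbidden (parity, ΔS, ΔL).
(c)–(e): allowed.
(c)–(f): forbidden (parity).
(d)–(e): forbidden (ΔS, ΔL).
(d)–(f): forbidden (parity, ΔS, ΔL).
(e)–(f): allowed.
Allowed pairs: 4 of 15.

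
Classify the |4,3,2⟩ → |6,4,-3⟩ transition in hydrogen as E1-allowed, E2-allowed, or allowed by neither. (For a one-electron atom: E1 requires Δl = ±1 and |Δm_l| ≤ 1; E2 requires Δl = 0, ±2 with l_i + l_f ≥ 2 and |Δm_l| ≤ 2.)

neither

Δl = 4 − 3 = +1; l_i + l_f = 7.
Δm_l = -5.
E1 (Δl = ±1, |Δm_l| ≤ 1): not satisfied.
E2 (Δl = 0,±2, l_i+l_f ≥ 2, |Δm_l| ≤ 2): not satisfied.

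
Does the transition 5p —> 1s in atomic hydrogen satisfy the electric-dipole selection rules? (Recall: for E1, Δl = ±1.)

l: 1 → 0 (Δl = -1). Δl = ±1 ✓.
All E1 selection rules are satisfied.

allowed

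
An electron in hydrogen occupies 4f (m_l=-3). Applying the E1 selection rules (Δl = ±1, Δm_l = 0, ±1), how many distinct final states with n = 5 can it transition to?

E1 requires Δl = ±1, so l_f ∈ {2, 4}; with 0 ≤ l_f ≤ n_f−1 = 4, the allowed l_f values are {2, 4}.
For l_f = 2: m_f ∈ {m_i−1, m_i, m_i+1} ∩ [−2, 2] = {-2} → 1 state.
For l_f = 4: m_f ∈ {m_i−1, m_i, m_i+1} ∩ [−4, 4] = {-4, -3, -2} → 3 states.
Total: 4.

4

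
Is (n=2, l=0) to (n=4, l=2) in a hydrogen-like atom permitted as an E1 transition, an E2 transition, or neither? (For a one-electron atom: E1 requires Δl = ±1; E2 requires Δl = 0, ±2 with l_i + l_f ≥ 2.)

Δl = 2 − 0 = +2; l_i + l_f = 2.
E1 (Δl = ±1): not satisfied.
E2 (Δl = 0,±2, l_i+l_f ≥ 2): satisfied.

E2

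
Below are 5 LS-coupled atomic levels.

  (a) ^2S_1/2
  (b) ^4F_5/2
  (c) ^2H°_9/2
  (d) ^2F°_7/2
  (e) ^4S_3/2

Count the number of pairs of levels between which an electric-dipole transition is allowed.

(a)–(b): forbidden (parity, ΔS, ΔL, ΔJ).
(a)–(c): forbidden (ΔL, ΔJ).
(a)–(d): forbidden (ΔL, ΔJ).
(a)–(e): forbidden (parity, ΔS, ΔL).
(b)–(c): forbidden (ΔS, ΔL, ΔJ).
(b)–(d): forbidden (ΔS).
(b)–(e): forbidden (parity, ΔL).
(c)–(d): forbidden (parity, ΔL).
(c)–(e): forbidden (ΔS, ΔL, ΔJ).
(d)–(e): forbidden (ΔS, ΔL, ΔJ).
Allowed pairs: 0 of 10.

0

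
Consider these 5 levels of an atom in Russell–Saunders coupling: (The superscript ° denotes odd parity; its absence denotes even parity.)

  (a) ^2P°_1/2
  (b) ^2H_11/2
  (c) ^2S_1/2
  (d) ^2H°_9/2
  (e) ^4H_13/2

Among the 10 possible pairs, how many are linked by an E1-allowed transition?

2

(a)–(b): forbidden (ΔL, ΔJ).
(a)–(c): allowed.
(a)–(d): forbidden (parity, ΔL, ΔJ).
(a)–(e): forbidden (ΔS, ΔL, ΔJ).
(b)–(c): forbidden (parity, ΔL, ΔJ).
(b)–(d): allowed.
(b)–(e): forbidden (parity, ΔS).
(c)–(d): forbidden (ΔL, ΔJ).
(c)–(e): forbidden (parity, ΔS, ΔL, ΔJ).
(d)–(e): forbidden (ΔS, ΔJ).
Allowed pairs: 2 of 10.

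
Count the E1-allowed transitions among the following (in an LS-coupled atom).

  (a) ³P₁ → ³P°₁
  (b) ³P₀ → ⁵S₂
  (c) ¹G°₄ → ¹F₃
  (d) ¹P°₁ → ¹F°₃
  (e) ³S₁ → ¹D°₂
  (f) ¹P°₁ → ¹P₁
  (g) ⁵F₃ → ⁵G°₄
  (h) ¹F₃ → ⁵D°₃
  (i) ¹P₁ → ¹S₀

4

(a) allowed
(b) forbidden (parity, ΔS, ΔJ fail)
(c) allowed
(d) forbidden (parity, ΔL, ΔJ fail)
(e) forbidden (ΔS, ΔL fail)
(f) allowed
(g) allowed
(h) forbidden (ΔS fails)
(i) forbidden (parity fails)
Total allowed: 4 of 9.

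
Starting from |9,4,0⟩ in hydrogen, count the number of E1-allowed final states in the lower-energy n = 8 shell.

6

E1 requires Δl = ±1, so l_f ∈ {3, 5}; with 0 ≤ l_f ≤ n_f−1 = 7, the allowed l_f values are {3, 5}.
For l_f = 3: m_f ∈ {m_i−1, m_i, m_i+1} ∩ [−3, 3] = {-1, 0, 1} → 3 states.
For l_f = 5: m_f ∈ {m_i−1, m_i, m_i+1} ∩ [−5, 5] = {-1, 0, 1} → 3 states.
Total: 6.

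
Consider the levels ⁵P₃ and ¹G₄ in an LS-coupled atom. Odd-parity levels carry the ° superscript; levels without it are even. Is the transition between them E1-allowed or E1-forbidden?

Reading off the term symbols: S 2→0, L 1→4, J 3→4, parity even→even.
Parity must change: even → even — fails.
ΔS = 0: S: 2 → 0 — fails.
ΔL = 0, ±1 (not L=0↔0): L: 1 → 4, ΔL = +3 — fails.
ΔJ = 0, ±1 (not J=0↔0): J: 3 → 4, ΔJ = +1 — ok.
Rule(s) violated: parity, ΔS, ΔL.

forbidden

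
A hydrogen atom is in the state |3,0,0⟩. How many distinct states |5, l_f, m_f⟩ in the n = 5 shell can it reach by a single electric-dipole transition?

E1 requires Δl = ±1, so l_f ∈ {-1, 1}; with 0 ≤ l_f ≤ n_f−1 = 4, the allowed l_f values are {1}.
For l_f = 1: m_f ∈ {m_i−1, m_i, m_i+1} ∩ [−1, 1] = {-1, 0, 1} → 3 states.
Total: 3.

3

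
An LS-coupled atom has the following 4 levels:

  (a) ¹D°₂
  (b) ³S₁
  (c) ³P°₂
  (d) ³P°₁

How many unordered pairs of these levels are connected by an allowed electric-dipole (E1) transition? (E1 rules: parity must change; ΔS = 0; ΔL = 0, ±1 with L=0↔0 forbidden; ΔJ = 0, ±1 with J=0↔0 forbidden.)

(a)–(b): forbidden (ΔS, ΔL).
(a)–(c): forbidden (parity, ΔS).
(a)–(d): forbidden (parity, ΔS).
(b)–(c): allowed.
(b)–(d): allowed.
(c)–(d): forbidden (parity).
Allowed pairs: 2 of 6.

2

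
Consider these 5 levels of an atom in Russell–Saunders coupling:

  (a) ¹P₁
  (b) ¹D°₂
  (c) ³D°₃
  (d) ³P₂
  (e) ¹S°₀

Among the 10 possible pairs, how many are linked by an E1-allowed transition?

3

(a)–(b): allowed.
(a)–(c): forbidden (ΔS, ΔJ).
(a)–(d): forbidden (parity, ΔS).
(a)–(e): allowed.
(b)–(c): forbidden (parity, ΔS).
(b)–(d): forbidden (ΔS).
(b)–(e): forbidden (parity, ΔL, ΔJ).
(c)–(d): allowed.
(c)–(e): forbidden (parity, ΔS, ΔL, ΔJ).
(d)–(e): forbidden (ΔS, ΔJ).
Allowed pairs: 3 of 10.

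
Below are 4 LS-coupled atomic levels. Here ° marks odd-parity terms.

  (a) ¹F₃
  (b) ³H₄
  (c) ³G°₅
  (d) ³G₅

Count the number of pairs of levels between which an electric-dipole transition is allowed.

2

(a)–(b): forbidden (parity, ΔS, ΔL).
(a)–(c): forbidden (ΔS, ΔJ).
(a)–(d): forbidden (parity, ΔS, ΔJ).
(b)–(c): allowed.
(b)–(d): forbidden (parity).
(c)–(d): allowed.
Allowed pairs: 2 of 6.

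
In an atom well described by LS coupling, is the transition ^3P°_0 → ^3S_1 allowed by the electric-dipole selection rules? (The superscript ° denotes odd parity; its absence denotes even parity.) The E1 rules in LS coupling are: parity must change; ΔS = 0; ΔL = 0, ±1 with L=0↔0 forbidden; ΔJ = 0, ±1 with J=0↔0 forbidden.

Reading off the term symbols: S 1→1, L 1→0, J 0→1, parity odd→even.
Parity must change: odd → even — passes.
ΔS = 0: S: 1 → 1 — passes.
ΔL = 0, ±1 (not L=0↔0): L: 1 → 0, ΔL = -1 — passes.
ΔJ = 0, ±1 (not J=0↔0): J: 0 → 1, ΔJ = +1 — passes.
All four E1 rules are satisfied.

allowed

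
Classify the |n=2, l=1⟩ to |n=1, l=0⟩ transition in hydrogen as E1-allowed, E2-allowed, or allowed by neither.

E1

Δl = 0 − 1 = -1; l_i + l_f = 1.
E1 (Δl = ±1): satisfied.
E2 (Δl = 0,±2, l_i+l_f ≥ 2): not satisfied.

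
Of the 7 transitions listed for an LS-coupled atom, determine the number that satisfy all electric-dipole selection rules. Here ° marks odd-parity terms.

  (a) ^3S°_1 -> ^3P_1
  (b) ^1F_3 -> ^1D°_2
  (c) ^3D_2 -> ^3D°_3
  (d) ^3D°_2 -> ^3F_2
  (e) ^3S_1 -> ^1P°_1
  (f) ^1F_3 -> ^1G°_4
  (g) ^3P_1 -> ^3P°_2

6

(a) allowed
(b) allowed
(c) allowed
(d) allowed
(e) forbidden (ΔS fails)
(f) allowed
(g) allowed
Total allowed: 6 of 7.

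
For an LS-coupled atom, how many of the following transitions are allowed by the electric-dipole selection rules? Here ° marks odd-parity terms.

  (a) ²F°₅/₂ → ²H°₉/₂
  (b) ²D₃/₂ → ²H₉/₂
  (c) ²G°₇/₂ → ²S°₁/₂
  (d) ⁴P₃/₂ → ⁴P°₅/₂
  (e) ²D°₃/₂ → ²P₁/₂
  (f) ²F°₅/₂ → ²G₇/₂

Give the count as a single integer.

3

(a) forbidden (parity, ΔL, ΔJ fail)
(b) forbidden (parity, ΔL, ΔJ fail)
(c) forbidden (parity, ΔL, ΔJ fail)
(d) allowed
(e) allowed
(f) allowed
Total allowed: 3 of 6.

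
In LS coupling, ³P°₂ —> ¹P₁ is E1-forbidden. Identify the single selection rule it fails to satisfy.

Parity must change: odd → even — ✓.
ΔS = 0: S: 1 → 0 — ✗.
ΔL = 0, ±1 (not L=0↔0): L: 1 → 1, ΔL = +0 — ✓.
ΔJ = 0, ±1 (not J=0↔0): J: 2 → 1, ΔJ = -1 — ✓.

the ΔS = 0 rule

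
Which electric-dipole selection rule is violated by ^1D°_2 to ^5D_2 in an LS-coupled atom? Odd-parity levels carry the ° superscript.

ΔL = 0, ±1 (not L=0↔0): L: 2 → 2, ΔL = +0 — passes.
ΔS = 0: S: 0 → 2 — fails.
Parity must change: odd → even — passes.
ΔJ = 0, ±1 (not J=0↔0): J: 2 → 2, ΔJ = +0 — passes.

the ΔS = 0 rule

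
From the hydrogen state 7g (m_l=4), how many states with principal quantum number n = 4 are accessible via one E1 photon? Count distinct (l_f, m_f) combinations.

E1 requires Δl = ±1, so l_f ∈ {3, 5}; with 0 ≤ l_f ≤ n_f−1 = 3, the allowed l_f values are {3}.
For l_f = 3: m_f ∈ {m_i−1, m_i, m_i+1} ∩ [−3, 3] = {3} → 1 state.
Total: 1.

1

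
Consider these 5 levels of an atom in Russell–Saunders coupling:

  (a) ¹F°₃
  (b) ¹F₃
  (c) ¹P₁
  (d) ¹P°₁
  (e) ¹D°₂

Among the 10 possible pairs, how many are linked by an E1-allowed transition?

(a)–(b): allowed.
(a)–(c): forbidden (ΔL, ΔJ).
(a)–(d): forbidden (parity, ΔL, ΔJ).
(a)–(e): forbidden (parity).
(b)–(c): forbidden (parity, ΔL, ΔJ).
(b)–(d): forbidden (ΔL, ΔJ).
(b)–(e): allowed.
(c)–(d): allowed.
(c)–(e): allowed.
(d)–(e): forbidden (parity).
Allowed pairs: 4 of 10.

4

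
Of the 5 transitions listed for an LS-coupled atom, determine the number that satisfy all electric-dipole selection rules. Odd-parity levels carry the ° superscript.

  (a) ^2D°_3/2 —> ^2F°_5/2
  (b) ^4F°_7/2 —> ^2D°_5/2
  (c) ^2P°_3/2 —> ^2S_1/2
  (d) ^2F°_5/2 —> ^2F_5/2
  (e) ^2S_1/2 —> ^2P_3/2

(a) forbidden (parity fails)
(b) forbidden (parity, ΔS fail)
(c) allowed
(d) allowed
(e) forbidden (parity fails)
Total allowed: 2 of 5.

2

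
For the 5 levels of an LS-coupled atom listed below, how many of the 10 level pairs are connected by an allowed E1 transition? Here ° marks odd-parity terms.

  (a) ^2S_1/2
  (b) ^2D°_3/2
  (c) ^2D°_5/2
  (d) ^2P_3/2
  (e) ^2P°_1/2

(a)–(b): forbidden (ΔL).
(a)–(c): forbidden (ΔL, ΔJ).
(a)–(d): forbidden (parity).
(a)–(e): allowed.
(b)–(c): forbidden (parity).
(b)–(d): allowed.
(b)–(e): forbidden (parity).
(c)–(d): allowed.
(c)–(e): forbidden (parity, ΔJ).
(d)–(e): allowed.
Allowed pairs: 4 of 10.

4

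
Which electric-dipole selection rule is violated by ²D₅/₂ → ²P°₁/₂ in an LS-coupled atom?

Reading off the term symbols: S 1/2→1/2, L 2→1, J 5/2→1/2, parity even→odd.
Parity must change: even → odd — passes.
ΔJ = 0, ±1 (not J=0↔0): J: 5/2 → 1/2, ΔJ = -2 — fails.
ΔL = 0, ±1 (not L=0↔0): L: 2 → 1, ΔL = -1 — passes.
ΔS = 0: S: 1/2 → 1/2 — passes.

the ΔJ = 0, ±1 rule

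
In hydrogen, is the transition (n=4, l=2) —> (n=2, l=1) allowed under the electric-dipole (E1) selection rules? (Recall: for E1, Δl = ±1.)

allowed

Δl = 1 − 2 = -1; the E1 rule Δl = ±1 is ok.
All E1 selection rules are satisfied.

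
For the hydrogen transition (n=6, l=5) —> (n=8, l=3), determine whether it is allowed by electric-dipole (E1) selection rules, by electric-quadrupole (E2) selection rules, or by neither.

E2

Δl = 3 − 5 = -2; l_i + l_f = 8.
E1 (Δl = ±1): not satisfied.
E2 (Δl = 0,±2, l_i+l_f ≥ 2): satisfied.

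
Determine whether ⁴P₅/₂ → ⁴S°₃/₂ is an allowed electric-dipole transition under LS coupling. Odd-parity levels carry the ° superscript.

Reading off the term symbols: S 3/2→3/2, L 1→0, J 5/2→3/2, parity even→odd.
Parity must change: even → odd — ✓.
ΔS = 0: S: 3/2 → 3/2 — ✓.
ΔL = 0, ±1 (not L=0↔0): L: 1 → 0, ΔL = -1 — ✓.
ΔJ = 0, ±1 (not J=0↔0): J: 5/2 → 3/2, ΔJ = -1 — ✓.
All four E1 rules are satisfied.

allowed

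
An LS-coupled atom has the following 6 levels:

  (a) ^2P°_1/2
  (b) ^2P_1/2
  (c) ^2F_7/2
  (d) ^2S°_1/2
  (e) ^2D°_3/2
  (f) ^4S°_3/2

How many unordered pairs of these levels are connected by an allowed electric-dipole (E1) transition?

3

(a)–(b): allowed.
(a)–(c): forbidden (ΔL, ΔJ).
(a)–(d): forbidden (parity).
(a)–(e): forbidden (parity).
(a)–(f): forbidden (parity, ΔS).
(b)–(c): forbidden (parity, ΔL, ΔJ).
(b)–(d): allowed.
(b)–(e): allowed.
(b)–(f): forbidden (ΔS).
(c)–(d): forbidden (ΔL, ΔJ).
(c)–(e): forbidden (ΔJ).
(c)–(f): forbidden (ΔS, ΔL, ΔJ).
(d)–(e): forbidden (parity, ΔL).
(d)–(f): forbidden (parity, ΔS, ΔL).
(e)–(f): forbidden (parity, ΔS, ΔL).
Allowed pairs: 3 of 15.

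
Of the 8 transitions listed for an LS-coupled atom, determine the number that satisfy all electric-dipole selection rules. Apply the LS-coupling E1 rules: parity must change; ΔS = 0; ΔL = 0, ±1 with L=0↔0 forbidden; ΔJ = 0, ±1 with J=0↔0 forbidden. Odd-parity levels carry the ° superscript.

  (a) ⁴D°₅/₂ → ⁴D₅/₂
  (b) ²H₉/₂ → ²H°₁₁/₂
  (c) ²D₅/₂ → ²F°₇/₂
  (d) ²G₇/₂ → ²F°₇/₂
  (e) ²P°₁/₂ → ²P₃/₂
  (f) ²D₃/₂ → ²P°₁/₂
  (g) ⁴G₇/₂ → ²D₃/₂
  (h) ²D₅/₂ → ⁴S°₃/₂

6

(a) allowed
(b) allowed
(c) allowed
(d) allowed
(e) allowed
(f) allowed
(g) forbidden (parity, ΔS, ΔL, ΔJ fail)
(h) forbidden (ΔS, ΔL fail)
Total allowed: 6 of 8.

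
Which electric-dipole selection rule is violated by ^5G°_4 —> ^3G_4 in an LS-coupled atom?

Initial level: S=2, L=4, J=4, parity odd. Final level: S=1, L=4, J=4, parity even.
Parity must change: odd → even — ok.
ΔS = 0: S: 2 → 1 — fails.
ΔL = 0, ±1 (not L=0↔0): L: 4 → 4, ΔL = +0 — ok.
ΔJ = 0, ±1 (not J=0↔0): J: 4 → 4, ΔJ = +0 — ok.

the ΔS = 0 rule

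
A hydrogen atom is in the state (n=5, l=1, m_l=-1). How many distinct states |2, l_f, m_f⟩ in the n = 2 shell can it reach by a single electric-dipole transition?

E1 requires Δl = ±1, so l_f ∈ {0, 2}; with 0 ≤ l_f ≤ n_f−1 = 1, the allowed l_f values are {0}.
For l_f = 0: m_f ∈ {m_i−1, m_i, m_i+1} ∩ [−0, 0] = {0} → 1 state.
Total: 1.

1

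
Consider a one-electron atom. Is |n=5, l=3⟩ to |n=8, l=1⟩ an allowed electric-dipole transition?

forbidden

l: 3 → 1 (Δl = -2). Δl = ±1 violated.
The transition is electric-dipole forbidden.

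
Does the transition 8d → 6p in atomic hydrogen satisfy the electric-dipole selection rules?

allowed

l: 2 → 1 (Δl = -1). Δl = ±1 satisfied.
All E1 selection rules are satisfied.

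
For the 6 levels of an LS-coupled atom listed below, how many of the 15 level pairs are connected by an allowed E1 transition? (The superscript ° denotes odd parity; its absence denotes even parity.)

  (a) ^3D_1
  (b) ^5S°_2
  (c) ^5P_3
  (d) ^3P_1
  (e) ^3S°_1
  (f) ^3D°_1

4

(a)–(b): forbidden (ΔS, ΔL).
(a)–(c): forbidden (parity, ΔS, ΔJ).
(a)–(d): forbidden (parity).
(a)–(e): forbidden (ΔL).
(a)–(f): allowed.
(b)–(c): allowed.
(b)–(d): forbidden (ΔS).
(b)–(e): forbidden (parity, ΔS, ΔL).
(b)–(f): forbidden (parity, ΔS, ΔL).
(c)–(d): forbidden (parity, ΔS, ΔJ).
(c)–(e): forbidden (ΔS, ΔJ).
(c)–(f): forbidden (ΔS, ΔJ).
(d)–(e): allowed.
(d)–(f): allowed.
(e)–(f): forbidden (parity, ΔL).
Allowed pairs: 4 of 15.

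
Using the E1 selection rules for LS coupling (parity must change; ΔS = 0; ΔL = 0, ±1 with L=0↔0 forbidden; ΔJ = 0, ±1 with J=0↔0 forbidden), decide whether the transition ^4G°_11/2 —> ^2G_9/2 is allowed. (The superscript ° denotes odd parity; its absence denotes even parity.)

Initial level: S=3/2, L=4, J=11/2, parity odd. Final level: S=1/2, L=4, J=9/2, parity even.
ΔJ = 0, ±1 (not J=0↔0): J: 11/2 → 9/2, ΔJ = -1 — satisfied.
ΔS = 0: S: 3/2 → 1/2 — violated.
ΔL = 0, ±1 (not L=0↔0): L: 4 → 4, ΔL = +0 — satisfied.
Parity must change: odd → even — satisfied.
Rule(s) violated: ΔS.

forbidden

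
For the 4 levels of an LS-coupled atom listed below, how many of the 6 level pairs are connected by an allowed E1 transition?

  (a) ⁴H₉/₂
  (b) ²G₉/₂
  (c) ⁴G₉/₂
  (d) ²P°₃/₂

0

(a)–(b): forbidden (parity, ΔS).
(a)–(c): forbidden (parity).
(a)–(d): forbidden (ΔS, ΔL, ΔJ).
(b)–(c): forbidden (parity, ΔS).
(b)–(d): forbidden (ΔL, ΔJ).
(c)–(d): forbidden (ΔS, ΔL, ΔJ).
Allowed pairs: 0 of 6.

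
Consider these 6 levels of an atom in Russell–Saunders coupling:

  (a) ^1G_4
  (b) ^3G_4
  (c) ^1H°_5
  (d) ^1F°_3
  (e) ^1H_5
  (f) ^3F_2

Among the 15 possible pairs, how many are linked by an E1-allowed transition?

(a)–(b): forbidden (parity, ΔS).
(a)–(c): allowed.
(a)–(d): allowed.
(a)–(e): forbidden (parity).
(a)–(f): forbidden (parity, ΔS, ΔJ).
(b)–(c): forbidden (ΔS).
(b)–(d): forbidden (ΔS).
(b)–(e): forbidden (parity, ΔS).
(b)–(f): forbidden (parity, ΔJ).
(c)–(d): forbidden (parity, ΔL, ΔJ).
(c)–(e): allowed.
(c)–(f): forbidden (ΔS, ΔL, ΔJ).
(d)–(e): forbidden (ΔL, ΔJ).
(d)–(f): forbidden (ΔS).
(e)–(f): forbidden (parity, ΔS, ΔL, ΔJ).
Allowed pairs: 3 of 15.

3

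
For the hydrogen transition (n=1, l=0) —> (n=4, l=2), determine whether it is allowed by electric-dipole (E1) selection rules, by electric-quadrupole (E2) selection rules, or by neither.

E2

Δl = 2 − 0 = +2; l_i + l_f = 2.
E1 (Δl = ±1): not satisfied.
E2 (Δl = 0,±2, l_i+l_f ≥ 2): satisfied.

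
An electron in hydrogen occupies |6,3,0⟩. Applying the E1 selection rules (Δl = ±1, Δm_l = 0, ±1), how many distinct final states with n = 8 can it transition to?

E1 requires Δl = ±1, so l_f ∈ {2, 4}; with 0 ≤ l_f ≤ n_f−1 = 7, the allowed l_f values are {2, 4}.
For l_f = 2: m_f ∈ {m_i−1, m_i, m_i+1} ∩ [−2, 2] = {-1, 0, 1} → 3 states.
For l_f = 4: m_f ∈ {m_i−1, m_i, m_i+1} ∩ [−4, 4] = {-1, 0, 1} → 3 states.
Total: 6.

6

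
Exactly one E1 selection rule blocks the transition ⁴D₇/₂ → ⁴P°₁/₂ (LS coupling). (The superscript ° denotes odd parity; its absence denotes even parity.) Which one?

Initial level: S=3/2, L=2, J=7/2, parity even. Final level: S=3/2, L=1, J=1/2, parity odd.
ΔS = 0: S: 3/2 → 3/2 — satisfied.
ΔJ = 0, ±1 (not J=0↔0): J: 7/2 → 1/2, ΔJ = -3 — violated.
Parity must change: even → odd — satisfied.
ΔL = 0, ±1 (not L=0↔0): L: 2 → 1, ΔL = -1 — satisfied.

the ΔJ = 0, ±1 rule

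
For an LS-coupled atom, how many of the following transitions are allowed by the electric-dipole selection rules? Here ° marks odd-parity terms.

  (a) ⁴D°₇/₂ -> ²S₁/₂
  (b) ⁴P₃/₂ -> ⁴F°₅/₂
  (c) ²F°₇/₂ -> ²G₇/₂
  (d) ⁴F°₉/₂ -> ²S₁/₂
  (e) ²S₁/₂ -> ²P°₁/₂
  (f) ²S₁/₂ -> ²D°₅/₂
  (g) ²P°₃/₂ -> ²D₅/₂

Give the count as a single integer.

3

(a) forbidden (ΔS, ΔL, ΔJ fail)
(b) forbidden (ΔL fails)
(c) allowed
(d) forbidden (ΔS, ΔL, ΔJ fail)
(e) allowed
(f) forbidden (ΔL, ΔJ fail)
(g) allowed
Total allowed: 3 of 7.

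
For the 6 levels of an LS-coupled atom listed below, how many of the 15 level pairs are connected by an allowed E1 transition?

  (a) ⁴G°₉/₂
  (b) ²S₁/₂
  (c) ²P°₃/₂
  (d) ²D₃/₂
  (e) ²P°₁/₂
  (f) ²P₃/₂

6

(a)–(b): forbidden (ΔS, ΔL, ΔJ).
(a)–(c): forbidden (parity, ΔS, ΔL, ΔJ).
(a)–(d): forbidden (ΔS, ΔL, ΔJ).
(a)–(e): forbidden (parity, ΔS, ΔL, ΔJ).
(a)–(f): forbidden (ΔS, ΔL, ΔJ).
(b)–(c): allowed.
(b)–(d): forbidden (parity, ΔL).
(b)–(e): allowed.
(b)–(f): forbidden (parity).
(c)–(d): allowed.
(c)–(e): forbidden (parity).
(c)–(f): allowed.
(d)–(e): allowed.
(d)–(f): forbidden (parity).
(e)–(f): allowed.
Allowed pairs: 6 of 15.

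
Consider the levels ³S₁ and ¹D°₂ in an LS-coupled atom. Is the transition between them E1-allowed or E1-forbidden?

Initial level: S=1, L=0, J=1, parity even. Final level: S=0, L=2, J=2, parity odd.
Parity must change: even → odd — ✓.
ΔS = 0: S: 1 → 0 — ✗.
ΔL = 0, ±1 (not L=0↔0): L: 0 → 2, ΔL = +2 — ✗.
ΔJ = 0, ±1 (not J=0↔0): J: 1 → 2, ΔJ = +1 — ✓.
Rule(s) violated: ΔS, ΔL.

forbidden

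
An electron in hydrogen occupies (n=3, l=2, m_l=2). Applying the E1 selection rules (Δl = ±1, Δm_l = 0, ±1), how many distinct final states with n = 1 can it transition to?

0

E1 requires l_f ∈ {1, 3}, but neither lies in [0, 0], so no final state is reachable.
Total: 0.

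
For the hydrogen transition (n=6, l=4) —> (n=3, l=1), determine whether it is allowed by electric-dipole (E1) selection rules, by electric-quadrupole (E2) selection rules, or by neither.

Δl = 1 − 4 = -3; l_i + l_f = 5.
E1 (Δl = ±1): not satisfied.
E2 (Δl = 0,±2, l_i+l_f ≥ 2): not satisfied.

neither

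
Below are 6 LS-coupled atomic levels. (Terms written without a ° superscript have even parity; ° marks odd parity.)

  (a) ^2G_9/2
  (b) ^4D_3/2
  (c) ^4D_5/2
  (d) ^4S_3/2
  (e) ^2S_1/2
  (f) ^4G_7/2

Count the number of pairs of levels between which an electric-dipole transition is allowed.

(a)–(b): forbidden (parity, ΔS, ΔL, ΔJ).
(a)–(c): forbidden (parity, ΔS, ΔL, ΔJ).
(a)–(d): forbidden (parity, ΔS, ΔL, ΔJ).
(a)–(e): forbidden (parity, ΔL, ΔJ).
(a)–(f): forbidden (parity, ΔS).
(b)–(c): forbidden (parity).
(b)–(d): forbidden (parity, ΔL).
(b)–(e): forbidden (parity, ΔS, ΔL).
(b)–(f): forbidden (parity, ΔL, ΔJ).
(c)–(d): forbidden (parity, ΔL).
(c)–(e): forbidden (parity, ΔS, ΔL, ΔJ).
(c)–(f): forbidden (parity, ΔL).
(d)–(e): forbidden (parity, ΔS, ΔL).
(d)–(f): forbidden (parity, ΔL, ΔJ).
(e)–(f): forbidden (parity, ΔS, ΔL, ΔJ).
Allowed pairs: 0 of 15.

0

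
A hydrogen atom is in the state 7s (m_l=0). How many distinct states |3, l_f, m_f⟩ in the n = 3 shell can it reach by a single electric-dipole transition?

E1 requires Δl = ±1, so l_f ∈ {-1, 1}; with 0 ≤ l_f ≤ n_f−1 = 2, the allowed l_f values are {1}.
For l_f = 1: m_f ∈ {m_i−1, m_i, m_i+1} ∩ [−1, 1] = {-1, 0, 1} → 3 states.
Total: 3.

3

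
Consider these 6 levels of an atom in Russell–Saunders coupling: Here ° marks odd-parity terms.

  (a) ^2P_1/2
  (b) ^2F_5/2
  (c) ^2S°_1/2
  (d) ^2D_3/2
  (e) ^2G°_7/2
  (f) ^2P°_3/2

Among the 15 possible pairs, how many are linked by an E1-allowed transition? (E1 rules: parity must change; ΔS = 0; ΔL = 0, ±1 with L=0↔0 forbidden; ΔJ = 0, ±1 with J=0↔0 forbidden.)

4

(a)–(b): forbidden (parity, ΔL, ΔJ).
(a)–(c): allowed.
(a)–(d): forbidden (parity).
(a)–(e): forbidden (ΔL, ΔJ).
(a)–(f): allowed.
(b)–(c): forbidden (ΔL, ΔJ).
(b)–(d): forbidden (parity).
(b)–(e): allowed.
(b)–(f): forbidden (ΔL).
(c)–(d): forbidden (ΔL).
(c)–(e): forbidden (parity, ΔL, ΔJ).
(c)–(f): forbidden (parity).
(d)–(e): forbidden (ΔL, ΔJ).
(d)–(f): allowed.
(e)–(f): forbidden (parity, ΔL, ΔJ).
Allowed pairs: 4 of 15.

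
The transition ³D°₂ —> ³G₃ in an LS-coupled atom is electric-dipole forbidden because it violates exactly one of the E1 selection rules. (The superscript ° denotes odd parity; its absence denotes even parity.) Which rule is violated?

the ΔL = 0, ±1 rule

ΔJ = 0, ±1 (not J=0↔0): J: 2 → 3, ΔJ = +1 — passes.
Parity must change: odd → even — passes.
ΔS = 0: S: 1 → 1 — passes.
ΔL = 0, ±1 (not L=0↔0): L: 2 → 4, ΔL = +2 — fails.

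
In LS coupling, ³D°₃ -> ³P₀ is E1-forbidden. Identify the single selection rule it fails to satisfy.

the ΔJ = 0, ±1 rule

ΔS = 0: S: 1 → 1 — satisfied.
ΔL = 0, ±1 (not L=0↔0): L: 2 → 1, ΔL = -1 — satisfied.
Parity must change: odd → even — satisfied.
ΔJ = 0, ±1 (not J=0↔0): J: 3 → 0, ΔJ = -3 — violated.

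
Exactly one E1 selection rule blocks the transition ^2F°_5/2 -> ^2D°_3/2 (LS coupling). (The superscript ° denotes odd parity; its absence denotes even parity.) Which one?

Reading off the term symbols: S 1/2→1/2, L 3→2, J 5/2→3/2, parity odd→odd.
Parity must change: odd → odd — ✗.
ΔS = 0: S: 1/2 → 1/2 — ✓.
ΔL = 0, ±1 (not L=0↔0): L: 3 → 2, ΔL = -1 — ✓.
ΔJ = 0, ±1 (not J=0↔0): J: 5/2 → 3/2, ΔJ = -1 — ✓.

parity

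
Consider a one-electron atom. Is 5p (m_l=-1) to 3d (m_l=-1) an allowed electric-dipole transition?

allowed

Initial l = 1, final l = 2, so Δl = +1. E1 requires Δl = ±1: ✓.
m_l: -1 → -1 (Δm_l = +0). |Δm_l| ≤ 1 ✓.
All E1 selection rules are satisfied.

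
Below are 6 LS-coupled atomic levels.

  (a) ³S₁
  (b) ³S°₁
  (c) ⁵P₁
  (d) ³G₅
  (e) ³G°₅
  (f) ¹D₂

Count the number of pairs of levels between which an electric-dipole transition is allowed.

(a)–(b): forbidden (ΔL).
(a)–(c): forbidden (parity, ΔS).
(a)–(d): forbidden (parity, ΔL, ΔJ).
(a)–(e): forbidden (ΔL, ΔJ).
(a)–(f): forbidden (parity, ΔS, ΔL).
(b)–(c): forbidden (ΔS).
(b)–(d): forbidden (ΔL, ΔJ).
(b)–(e): forbidden (parity, ΔL, ΔJ).
(b)–(f): forbidden (ΔS, ΔL).
(c)–(d): forbidden (parity, ΔS, ΔL, ΔJ).
(c)–(e): forbidden (ΔS, ΔL, ΔJ).
(c)–(f): forbidden (parity, ΔS).
(d)–(e): allowed.
(d)–(f): forbidden (parity, ΔS, ΔL, ΔJ).
(e)–(f): forbidden (ΔS, ΔL, ΔJ).
Allowed pairs: 1 of 15.

1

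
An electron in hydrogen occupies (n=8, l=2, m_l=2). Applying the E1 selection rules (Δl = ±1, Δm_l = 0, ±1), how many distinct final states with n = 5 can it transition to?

E1 requires Δl = ±1, so l_f ∈ {1, 3}; with 0 ≤ l_f ≤ n_f−1 = 4, the allowed l_f values are {1, 3}.
For l_f = 1: m_f ∈ {m_i−1, m_i, m_i+1} ∩ [−1, 1] = {1} → 1 state.
For l_f = 3: m_f ∈ {m_i−1, m_i, m_i+1} ∩ [−3, 3] = {1, 2, 3} → 3 states.
Total: 4.

4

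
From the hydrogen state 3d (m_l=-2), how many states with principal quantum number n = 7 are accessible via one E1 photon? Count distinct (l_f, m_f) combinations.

E1 requires Δl = ±1, so l_f ∈ {1, 3}; with 0 ≤ l_f ≤ n_f−1 = 6, the allowed l_f values are {1, 3}.
For l_f = 1: m_f ∈ {m_i−1, m_i, m_i+1} ∩ [−1, 1] = {-1} → 1 state.
For l_f = 3: m_f ∈ {m_i−1, m_i, m_i+1} ∩ [−3, 3] = {-3, -2, -1} → 3 states.
Total: 4.

4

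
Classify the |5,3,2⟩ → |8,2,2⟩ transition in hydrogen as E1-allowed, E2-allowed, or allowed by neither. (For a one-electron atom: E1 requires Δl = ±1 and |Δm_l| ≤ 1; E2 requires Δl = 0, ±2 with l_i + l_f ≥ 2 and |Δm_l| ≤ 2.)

E1

Δl = 2 − 3 = -1; l_i + l_f = 5.
Δm_l = +0.
E1 (Δl = ±1, |Δm_l| ≤ 1): satisfied.
E2 (Δl = 0,±2, l_i+l_f ≥ 2, |Δm_l| ≤ 2): not satisfied.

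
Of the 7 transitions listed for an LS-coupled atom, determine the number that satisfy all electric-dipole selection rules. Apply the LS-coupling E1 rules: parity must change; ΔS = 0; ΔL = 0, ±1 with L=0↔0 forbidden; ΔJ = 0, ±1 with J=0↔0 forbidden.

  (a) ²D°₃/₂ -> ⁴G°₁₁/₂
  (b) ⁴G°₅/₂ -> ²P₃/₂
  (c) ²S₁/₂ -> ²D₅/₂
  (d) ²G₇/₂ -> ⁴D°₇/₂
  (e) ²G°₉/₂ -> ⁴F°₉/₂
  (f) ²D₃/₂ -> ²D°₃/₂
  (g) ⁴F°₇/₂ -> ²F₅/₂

1

(a) forbidden (parity, ΔS, ΔL, ΔJ fail)
(b) forbidden (ΔS, ΔL fail)
(c) forbidden (parity, ΔL, ΔJ fail)
(d) forbidden (ΔS, ΔL fail)
(e) forbidden (parity, ΔS fail)
(f) allowed
(g) forbidden (ΔS fails)
Total allowed: 1 of 7.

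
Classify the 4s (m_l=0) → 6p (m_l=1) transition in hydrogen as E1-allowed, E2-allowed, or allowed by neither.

Δl = 1 − 0 = +1; l_i + l_f = 1.
Δm_l = +1.
E1 (Δl = ±1, |Δm_l| ≤ 1): satisfied.
E2 (Δl = 0,±2, l_i+l_f ≥ 2, |Δm_l| ≤ 2): not satisfied.

E1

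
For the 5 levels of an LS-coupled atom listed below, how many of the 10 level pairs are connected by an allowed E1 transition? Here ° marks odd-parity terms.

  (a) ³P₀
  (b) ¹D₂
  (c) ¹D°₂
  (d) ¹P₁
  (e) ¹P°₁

(a)–(b): forbidden (parity, ΔS, ΔJ).
(a)–(c): forbidden (ΔS, ΔJ).
(a)–(d): forbidden (parity, ΔS).
(a)–(e): forbidden (ΔS).
(b)–(c): allowed.
(b)–(d): forbidden (parity).
(b)–(e): allowed.
(c)–(d): allowed.
(c)–(e): forbidden (parity).
(d)–(e): allowed.
Allowed pairs: 4 of 10.

4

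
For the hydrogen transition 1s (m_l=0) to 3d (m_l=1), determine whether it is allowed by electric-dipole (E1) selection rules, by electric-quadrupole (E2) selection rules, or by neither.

E2

Δl = 2 − 0 = +2; l_i + l_f = 2.
Δm_l = +1.
E1 (Δl = ±1, |Δm_l| ≤ 1): not satisfied.
E2 (Δl = 0,±2, l_i+l_f ≥ 2, |Δm_l| ≤ 2): satisfied.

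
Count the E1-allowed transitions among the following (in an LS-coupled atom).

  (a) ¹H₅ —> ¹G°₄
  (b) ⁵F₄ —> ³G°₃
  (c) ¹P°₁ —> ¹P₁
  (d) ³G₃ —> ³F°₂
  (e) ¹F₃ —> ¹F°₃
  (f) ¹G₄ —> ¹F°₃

5

(a) allowed
(b) forbidden (ΔS fails)
(c) allowed
(d) allowed
(e) allowed
(f) allowed
Total allowed: 5 of 6.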